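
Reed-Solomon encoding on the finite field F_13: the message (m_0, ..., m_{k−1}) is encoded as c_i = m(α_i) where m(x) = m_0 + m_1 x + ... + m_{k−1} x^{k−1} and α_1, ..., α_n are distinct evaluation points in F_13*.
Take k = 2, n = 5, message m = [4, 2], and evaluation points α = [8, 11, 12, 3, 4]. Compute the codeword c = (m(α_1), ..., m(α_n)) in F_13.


c = [7, 0, 2, 10, 12]

Message polynomial: m(x) = 4 + 2·x (mod 13).
For each evaluation point α_i, compute m(α_i) mod 13:
  α_1 = 8: Horner steps 2 → 7, so m(8) = 7.
  α_2 = 11: Horner steps 2 → 0, so m(11) = 0.
  α_3 = 12: Horner steps 2 → 2, so m(12) = 2.
  α_4 = 3: Horner steps 2 → 10, so m(3) = 10.
  α_5 = 4: Horner steps 2 → 12, so m(4) = 12.
Codeword c = [7, 0, 2, 10, 12] ∈ F_13^5.


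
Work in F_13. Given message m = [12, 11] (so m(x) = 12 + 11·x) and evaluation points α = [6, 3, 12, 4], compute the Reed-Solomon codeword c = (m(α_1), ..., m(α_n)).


c = [0, 6, 1, 4]

Message polynomial: m(x) = 12 + 11·x (mod 13).
For each evaluation point α_i, compute m(α_i) mod 13:
  α_1 = 6: Horner steps 11 → 0, so m(6) = 0.
  α_2 = 3: Horner steps 11 → 6, so m(3) = 6.
  α_3 = 12: Horner steps 11 → 1, so m(12) = 1.
  α_4 = 4: Horner steps 11 → 4, so m(4) = 4.
Codeword c = [0, 6, 1, 4] ∈ F_13^4.


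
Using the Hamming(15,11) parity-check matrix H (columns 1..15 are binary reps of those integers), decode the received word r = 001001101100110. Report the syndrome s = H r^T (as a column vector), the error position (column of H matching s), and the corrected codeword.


s = (0, 0, 1, 0)^T, error position = 2, corrected codeword c = 011001101100110

Compute s = H r^T mod 2 one row at a time:
  s_1 = 0 + 1 + 1 + 0 + 0 + 1 + 1 + 0 = 4 ≡ 0 (mod 2).
  s_2 = 0 + 0 + 1 + 1 + 0 + 1 + 1 + 0 = 4 ≡ 0 (mod 2).
  s_3 = 0 + 1 + 1 + 1 + 1 + 0 + 1 + 0 = 5 ≡ 1 (mod 2).
  s_4 = 0 + 1 + 0 + 1 + 1 + 0 + 1 + 0 = 4 ≡ 0 (mod 2).
s = (0, 0, 1, 0)^T — this equals column 2 of H (binary 0010), so error is at position 2.
Correct: flip bit 2 of r = 001001101100110 to get c = 011001101100110.


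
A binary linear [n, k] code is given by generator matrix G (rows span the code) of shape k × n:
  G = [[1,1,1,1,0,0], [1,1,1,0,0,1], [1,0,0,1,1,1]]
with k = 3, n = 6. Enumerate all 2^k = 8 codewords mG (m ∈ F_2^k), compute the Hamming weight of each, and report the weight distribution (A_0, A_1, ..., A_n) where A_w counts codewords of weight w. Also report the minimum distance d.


Weight distribution: A_0 = 1, A_2 = 2, A_4 = 5. Minimum distance d = 2.

Enumerate all 2^3 = 8 messages m ∈ F_2^3.
For each, compute codeword c = mG in F_2^6, then tally its weight.
  m = 000 → c = 000000, weight = 0.
  m = 100 → c = 111100, weight = 4.
  m = 010 → c = 111001, weight = 4.
  m = 110 → c = 000101, weight = 2.
  m = 001 → c = 100111, weight = 4.
  m = 101 → c = 011011, weight = 4.
  m = 011 → c = 011110, weight = 4.
  m = 111 → c = 100010, weight = 2.
Tally weights:
  weight 0: 1 codewords.
  weight 2: 2 codewords.
  weight 4: 5 codewords.
Minimum distance d = smallest w > 0 with A_w > 0 = 2.
Sanity: Σ A_w = 8 = 2^3 = 8 ✓.


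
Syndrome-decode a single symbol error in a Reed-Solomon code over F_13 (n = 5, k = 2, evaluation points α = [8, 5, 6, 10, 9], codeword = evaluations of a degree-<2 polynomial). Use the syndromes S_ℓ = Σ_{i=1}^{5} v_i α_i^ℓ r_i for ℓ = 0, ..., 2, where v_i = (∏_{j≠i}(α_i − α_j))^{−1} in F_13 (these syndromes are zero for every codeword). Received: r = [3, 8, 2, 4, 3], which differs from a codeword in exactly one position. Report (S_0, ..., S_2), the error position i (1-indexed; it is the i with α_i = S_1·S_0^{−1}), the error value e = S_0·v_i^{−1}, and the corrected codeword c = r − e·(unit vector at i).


S = (6, 2, 5), error at position 5, error magnitude e = 6, c = [3, 8, 2, 4, 10].

Step 1: column multipliers v_i = (∏_{j≠i}(α_i − α_j))^{−1} mod 13.
  i = 1 (α = 8): (8−5)(8−6)(8−10)(8−9) = 3·2·(−2)·(−1) = 12 ≡ 12, so v_1 = 12^{−1} = 12 (mod 13).
  i = 2 (α = 5): (5−8)(5−6)(5−10)(5−9) = (−3)·(−1)·(−5)·(−4) = 60 ≡ 8, so v_2 = 8^{−1} = 5 (mod 13).
  i = 3 (α = 6): (6−8)(6−5)(6−10)(6−9) = (−2)·1·(−4)·(−3) = −24 ≡ 2, so v_3 = 2^{−1} = 7 (mod 13).
  i = 4 (α = 10): (10−8)(10−5)(10−6)(10−9) = 2·5·4·1 = 40 ≡ 1, so v_4 = 1^{−1} = 1 (mod 13).
  i = 5 (α = 9): (9−8)(9−5)(9−6)(9−10) = 1·4·3·(−1) = −12 ≡ 1, so v_5 = 1^{−1} = 1 (mod 13).
  v = [12, 5, 7, 1, 1].
Step 2: syndromes of r = [3, 8, 2, 4, 3] (all sums mod 13).
  S_0 = Σ v_i r_i = 12·3 + 5·8 + 7·2 + 1·4 + 1·3 = 97 ≡ 6.
  S_1 = Σ v_i α_i r_i = 12·8·3 + 5·5·8 + 7·6·2 + 1·10·4 + 1·9·3 = 639 ≡ 2.
  α_i^2 mod 13 = [12, 12, 10, 9, 3].
  S_2 = Σ v_i α_i^2 r_i = 12·12·3 + 5·12·8 + 7·10·2 + 1·9·4 + 1·3·3 = 1097 ≡ 5.
  S = (6, 2, 5) ≠ 0, so r is not a codeword (an error is present).
Step 3: locate the error. For a single error e at position i, S_ℓ = v_i·e·α_i^ℓ, so α_err = S_1/S_0.
  S_0^{−1} = 6^{−1} = 11 (mod 13), so α_err = 2·11 = 22 ≡ 9 = α_5. Error position i = 5.
  Consistency check: S_2/S_1 = 5·7 = 35 ≡ 9 = α_err ✓ (single-error assumption holds).
Step 4: error magnitude e = S_0/v_5 = S_0·∏_{j≠5}(α_5 − α_j) = 6·1 = 6 ≡ 6 (mod 13).
Step 5: correct position 5: c_5 = r_5 − e = 3 − 6 ≡ 10 (mod 13). Hence c = [3, 8, 2, 4, 10].
  Check: interpolating c through the α_i gives m(x) = 12 + 7·x (degree < 2) with m(α_i) = c_i for every i, so c is indeed a codeword.


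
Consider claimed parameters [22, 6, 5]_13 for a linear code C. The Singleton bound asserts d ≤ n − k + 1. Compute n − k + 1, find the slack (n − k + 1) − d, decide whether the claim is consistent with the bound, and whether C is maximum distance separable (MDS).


Singleton RHS = n − k + 1 = 17, slack = 12, bound satisfied, not MDS.

Singleton bound: d ≤ n − k + 1.
Here n = 22, k = 6, so n − k + 1 = 17.
Given d = 5, check d ≤ 17: YES.
Slack = (n − k + 1) − d = 12.
The code is NOT MDS (slack = 12 > 0).
Description: the claimed parameters are [22, 6, 5]_13; such a code would be non-MDS.


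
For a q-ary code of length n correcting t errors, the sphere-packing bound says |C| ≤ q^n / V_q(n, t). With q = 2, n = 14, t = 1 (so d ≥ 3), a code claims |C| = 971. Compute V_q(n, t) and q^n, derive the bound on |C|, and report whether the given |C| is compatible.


V_q(n, t) = 15, q^n = 16384, Hamming bound = 1092, |C| = 971 ≤ bound (satisfied).

Step 1: Compute V_q(n, t) = Σ_{j=0}^1 C(n, j) (q−1)^j.
  j = 0: C(14,0)·(1)^0 = 1·1 = 1.
  j = 1: C(14,1)·(1)^1 = 14·1 = 14.
  V_q(n, t) = 1 + 14 = 15.
Step 2: q^n = 2^14 = 16384.
Step 3: Hamming bound ⌊q^n / V_q(n,t)⌋ = ⌊16384/15⌋ = 1092.
Step 4: Compare |C| = 971 to 1092: satisfied.
The claimed |C| lies below the Hamming bound.


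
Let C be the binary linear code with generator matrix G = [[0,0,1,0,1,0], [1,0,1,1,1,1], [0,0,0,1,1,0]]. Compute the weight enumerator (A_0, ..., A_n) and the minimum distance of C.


Weight distribution: A_0 = 1, A_2 = 3, A_3 = 3, A_5 = 1. Minimum distance d = 2.

Enumerate all 2^3 = 8 messages m ∈ F_2^3.
For each, compute codeword c = mG in F_2^6, then tally its weight.
  m = 000 → c = 000000, weight = 0.
  m = 100 → c = 001010, weight = 2.
  m = 010 → c = 101111, weight = 5.
  m = 110 → c = 100101, weight = 3.
  m = 001 → c = 000110, weight = 2.
  m = 101 → c = 001100, weight = 2.
  m = 011 → c = 101001, weight = 3.
  m = 111 → c = 100011, weight = 3.
Tally weights:
  weight 0: 1 codewords.
  weight 2: 3 codewords.
  weight 3: 3 codewords.
  weight 5: 1 codewords.
Minimum distance d = smallest w > 0 with A_w > 0 = 2.
Sanity: Σ A_w = 8 = 2^3 = 8 ✓.


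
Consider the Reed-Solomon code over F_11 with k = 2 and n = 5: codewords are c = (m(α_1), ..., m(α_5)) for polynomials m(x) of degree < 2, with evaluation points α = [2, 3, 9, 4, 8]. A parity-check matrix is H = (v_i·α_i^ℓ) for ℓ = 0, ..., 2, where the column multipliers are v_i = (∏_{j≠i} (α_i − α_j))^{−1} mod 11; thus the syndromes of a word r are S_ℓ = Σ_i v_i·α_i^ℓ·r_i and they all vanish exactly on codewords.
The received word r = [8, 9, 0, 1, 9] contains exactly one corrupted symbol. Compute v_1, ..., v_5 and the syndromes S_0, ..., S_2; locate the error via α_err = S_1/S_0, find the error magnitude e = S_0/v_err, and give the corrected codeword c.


S = (7, 10, 8), error at position 2, error magnitude e = 10, c = [8, 10, 0, 1, 9].

Step 1: column multipliers v_i = (∏_{j≠i}(α_i − α_j))^{−1} mod 11.
  i = 1 (α = 2): (2−3)(2−9)(2−4)(2−8) = (−1)·(−7)·(−2)·(−6) = 84 ≡ 7, so v_1 = 7^{−1} = 8 (mod 11).
  i = 2 (α = 3): (3−2)(3−9)(3−4)(3−8) = 1·(−6)·(−1)·(−5) = −30 ≡ 3, so v_2 = 3^{−1} = 4 (mod 11).
  i = 3 (α = 9): (9−2)(9−3)(9−4)(9−8) = 7·6·5·1 = 210 ≡ 1, so v_3 = 1^{−1} = 1 (mod 11).
  i = 4 (α = 4): (4−2)(4−3)(4−9)(4−8) = 2·1·(−5)·(−4) = 40 ≡ 7, so v_4 = 7^{−1} = 8 (mod 11).
  i = 5 (α = 8): (8−2)(8−3)(8−9)(8−4) = 6·5·(−1)·4 = −120 ≡ 1, so v_5 = 1^{−1} = 1 (mod 11).
  v = [8, 4, 1, 8, 1].
Step 2: syndromes of r = [8, 9, 0, 1, 9] (all sums mod 11).
  S_0 = Σ v_i r_i = 8·8 + 4·9 + 1·0 + 8·1 + 1·9 = 117 ≡ 7.
  S_1 = Σ v_i α_i r_i = 8·2·8 + 4·3·9 + 1·9·0 + 8·4·1 + 1·8·9 = 340 ≡ 10.
  α_i^2 mod 11 = [4, 9, 4, 5, 9].
  S_2 = Σ v_i α_i^2 r_i = 8·4·8 + 4·9·9 + 1·4·0 + 8·5·1 + 1·9·9 = 701 ≡ 8.
  S = (7, 10, 8) ≠ 0, so r is not a codeword (an error is present).
Step 3: locate the error. For a single error e at position i, S_ℓ = v_i·e·α_i^ℓ, so α_err = S_1/S_0.
  S_0^{−1} = 7^{−1} = 8 (mod 11), so α_err = 10·8 = 80 ≡ 3 = α_2. Error position i = 2.
  Consistency check: S_2/S_1 = 8·10 = 80 ≡ 3 = α_err ✓ (single-error assumption holds).
Step 4: error magnitude e = S_0/v_2 = S_0·∏_{j≠2}(α_2 − α_j) = 7·3 = 21 ≡ 10 (mod 11).
Step 5: correct position 2: c_2 = r_2 − e = 9 − 10 ≡ 10 (mod 11). Hence c = [8, 10, 0, 1, 9].
  Check: interpolating c through the α_i gives m(x) = 4 + 2·x (degree < 2) with m(α_i) = c_i for every i, so c is indeed a codeword.


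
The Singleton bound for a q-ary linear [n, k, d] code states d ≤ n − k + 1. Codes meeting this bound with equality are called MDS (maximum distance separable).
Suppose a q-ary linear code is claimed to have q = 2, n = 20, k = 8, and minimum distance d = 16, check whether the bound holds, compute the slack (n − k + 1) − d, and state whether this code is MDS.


Singleton RHS = n − k + 1 = 13, slack = -3, bound violated (no such code; not MDS).

Singleton bound: d ≤ n − k + 1.
Here n = 20, k = 8, so n − k + 1 = 13.
Given d = 16, check d ≤ 13: NO.
Slack = (n − k + 1) − d = -3.
The slack is negative: d = 16 exceeds n − k + 1 = 13 by 3, so the Singleton bound is violated and no linear [20, 8, 16]_2 code can exist. In particular it is not MDS (MDS requires d = n − k + 1 exactly).
Description: the claimed parameters are [20, 8, 16]_2; such a code would be impossible (violates the Singleton bound).


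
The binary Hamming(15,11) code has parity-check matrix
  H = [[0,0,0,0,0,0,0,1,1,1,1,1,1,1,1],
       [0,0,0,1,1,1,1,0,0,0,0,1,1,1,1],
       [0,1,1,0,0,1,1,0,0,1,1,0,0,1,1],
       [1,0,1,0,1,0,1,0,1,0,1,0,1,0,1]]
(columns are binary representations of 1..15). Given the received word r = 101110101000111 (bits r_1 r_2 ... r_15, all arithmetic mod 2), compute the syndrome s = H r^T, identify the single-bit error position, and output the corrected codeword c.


s = (0, 0, 0, 1)^T, error position = 1, corrected codeword c = 001110101000111

Compute s = H r^T mod 2 one row at a time:
  s_1 = 0 + 1 + 0 + 0 + 0 + 1 + 1 + 1 = 4 ≡ 0 (mod 2).
  s_2 = 1 + 1 + 0 + 1 + 0 + 1 + 1 + 1 = 6 ≡ 0 (mod 2).
  s_3 = 0 + 1 + 0 + 1 + 0 + 0 + 1 + 1 = 4 ≡ 0 (mod 2).
  s_4 = 1 + 1 + 1 + 1 + 1 + 0 + 1 + 1 = 7 ≡ 1 (mod 2).
s = (0, 0, 0, 1)^T — this equals column 1 of H (binary 0001), so error is at position 1.
Correct: flip bit 1 of r = 101110101000111 to get c = 001110101000111.


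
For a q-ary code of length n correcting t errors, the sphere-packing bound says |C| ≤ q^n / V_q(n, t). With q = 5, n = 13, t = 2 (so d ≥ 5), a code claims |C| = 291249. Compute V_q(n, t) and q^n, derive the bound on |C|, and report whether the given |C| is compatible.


V_q(n, t) = 1301, q^n = 1220703125, Hamming bound = 938280, |C| = 291249 ≤ bound (satisfied).

Step 1: Compute V_q(n, t) = Σ_{j=0}^2 C(n, j) (q−1)^j.
  j = 0: C(13,0)·(4)^0 = 1·1 = 1.
  j = 1: C(13,1)·(4)^1 = 13·4 = 52.
  j = 2: C(13,2)·(4)^2 = 78·16 = 1248.
  V_q(n, t) = 1 + 52 + 1248 = 1301.
Step 2: q^n = 5^13 = 1220703125.
Step 3: Hamming bound ⌊q^n / V_q(n,t)⌋ = ⌊1220703125/1301⌋ = 938280.
Step 4: Compare |C| = 291249 to 938280: satisfied.
The claimed |C| lies below the Hamming bound.


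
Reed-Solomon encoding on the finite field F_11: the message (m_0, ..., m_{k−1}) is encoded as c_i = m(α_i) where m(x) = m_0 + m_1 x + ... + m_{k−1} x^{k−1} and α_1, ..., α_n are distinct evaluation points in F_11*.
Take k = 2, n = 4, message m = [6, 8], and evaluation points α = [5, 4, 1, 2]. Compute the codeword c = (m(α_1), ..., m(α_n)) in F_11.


c = [2, 5, 3, 0]

Message polynomial: m(x) = 6 + 8·x (mod 11).
For each evaluation point α_i, compute m(α_i) mod 11:
  α_1 = 5: Horner steps 8 → 2, so m(5) = 2.
  α_2 = 4: Horner steps 8 → 5, so m(4) = 5.
  α_3 = 1: Horner steps 8 → 3, so m(1) = 3.
  α_4 = 2: Horner steps 8 → 0, so m(2) = 0.
Codeword c = [2, 5, 3, 0] ∈ F_11^4.


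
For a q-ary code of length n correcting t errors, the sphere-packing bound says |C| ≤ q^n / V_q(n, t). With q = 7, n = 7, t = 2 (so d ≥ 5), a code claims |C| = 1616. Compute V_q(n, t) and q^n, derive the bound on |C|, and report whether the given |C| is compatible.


V_q(n, t) = 799, q^n = 823543, Hamming bound = 1030, |C| = 1616 > bound (violated).

Step 1: Compute V_q(n, t) = Σ_{j=0}^2 C(n, j) (q−1)^j.
  j = 0: C(7,0)·(6)^0 = 1·1 = 1.
  j = 1: C(7,1)·(6)^1 = 7·6 = 42.
  j = 2: C(7,2)·(6)^2 = 21·36 = 756.
  V_q(n, t) = 1 + 42 + 756 = 799.
Step 2: q^n = 7^7 = 823543.
Step 3: Hamming bound ⌊q^n / V_q(n,t)⌋ = ⌊823543/799⌋ = 1030.
Step 4: Compare |C| = 1616 to 1030: violated.
The claimed |C| lies above the Hamming bound, so no 7-ary code of length 7 with d ≥ 5 can have 1616 codewords.


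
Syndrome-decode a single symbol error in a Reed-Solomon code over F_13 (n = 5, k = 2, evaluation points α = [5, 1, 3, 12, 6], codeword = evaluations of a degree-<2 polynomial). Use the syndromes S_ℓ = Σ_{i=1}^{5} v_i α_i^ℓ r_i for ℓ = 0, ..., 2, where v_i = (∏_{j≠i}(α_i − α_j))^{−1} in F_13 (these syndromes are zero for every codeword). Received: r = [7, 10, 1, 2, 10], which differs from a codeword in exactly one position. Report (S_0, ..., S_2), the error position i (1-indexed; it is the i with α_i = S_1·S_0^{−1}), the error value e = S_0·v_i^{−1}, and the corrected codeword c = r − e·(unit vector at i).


S = (12, 12, 12), error at position 2, error magnitude e = 2, c = [7, 8, 1, 2, 10].

Step 1: column multipliers v_i = (∏_{j≠i}(α_i − α_j))^{−1} mod 13.
  i = 1 (α = 5): (5−1)(5−3)(5−12)(5−6) = 4·2·(−7)·(−1) = 56 ≡ 4, so v_1 = 4^{−1} = 10 (mod 13).
  i = 2 (α = 1): (1−5)(1−3)(1−12)(1−6) = (−4)·(−2)·(−11)·(−5) = 440 ≡ 11, so v_2 = 11^{−1} = 6 (mod 13).
  i = 3 (α = 3): (3−5)(3−1)(3−12)(3−6) = (−2)·2·(−9)·(−3) = −108 ≡ 9, so v_3 = 9^{−1} = 3 (mod 13).
  i = 4 (α = 12): (12−5)(12−1)(12−3)(12−6) = 7·11·9·6 = 4158 ≡ 11, so v_4 = 11^{−1} = 6 (mod 13).
  i = 5 (α = 6): (6−5)(6−1)(6−3)(6−12) = 1·5·3·(−6) = −90 ≡ 1, so v_5 = 1^{−1} = 1 (mod 13).
  v = [10, 6, 3, 6, 1].
Step 2: syndromes of r = [7, 10, 1, 2, 10] (all sums mod 13).
  S_0 = Σ v_i r_i = 10·7 + 6·10 + 3·1 + 6·2 + 1·10 = 155 ≡ 12.
  S_1 = Σ v_i α_i r_i = 10·5·7 + 6·1·10 + 3·3·1 + 6·12·2 + 1·6·10 = 623 ≡ 12.
  α_i^2 mod 13 = [12, 1, 9, 1, 10].
  S_2 = Σ v_i α_i^2 r_i = 10·12·7 + 6·1·10 + 3·9·1 + 6·1·2 + 1·10·10 = 1039 ≡ 12.
  S = (12, 12, 12) ≠ 0, so r is not a codeword (an error is present).
Step 3: locate the error. For a single error e at position i, S_ℓ = v_i·e·α_i^ℓ, so α_err = S_1/S_0.
  S_0^{−1} = 12^{−1} = 12 (mod 13), so α_err = 12·12 = 144 ≡ 1 = α_2. Error position i = 2.
  Consistency check: S_2/S_1 = 12·12 = 144 ≡ 1 = α_err ✓ (single-error assumption holds).
Step 4: error magnitude e = S_0/v_2 = S_0·∏_{j≠2}(α_2 − α_j) = 12·11 = 132 ≡ 2 (mod 13).
Step 5: correct position 2: c_2 = r_2 − e = 10 − 2 ≡ 8 (mod 13). Hence c = [7, 8, 1, 2, 10].
  Check: interpolating c through the α_i gives m(x) = 5 + 3·x (degree < 2) with m(α_i) = c_i for every i, so c is indeed a codeword.


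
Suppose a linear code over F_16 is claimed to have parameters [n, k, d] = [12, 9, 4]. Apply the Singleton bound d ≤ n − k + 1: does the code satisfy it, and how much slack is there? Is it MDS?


Singleton RHS = n − k + 1 = 4, slack = 0, bound satisfied, MDS.

Singleton bound: d ≤ n − k + 1.
Here n = 12, k = 9, so n − k + 1 = 4.
Given d = 4, check d ≤ 4: YES.
Slack = (n − k + 1) − d = 0.
The code is MDS (slack = 0).
Description: the claimed parameters are [12, 9, 4]_16; such a code would be MDS (meets Singleton bound).


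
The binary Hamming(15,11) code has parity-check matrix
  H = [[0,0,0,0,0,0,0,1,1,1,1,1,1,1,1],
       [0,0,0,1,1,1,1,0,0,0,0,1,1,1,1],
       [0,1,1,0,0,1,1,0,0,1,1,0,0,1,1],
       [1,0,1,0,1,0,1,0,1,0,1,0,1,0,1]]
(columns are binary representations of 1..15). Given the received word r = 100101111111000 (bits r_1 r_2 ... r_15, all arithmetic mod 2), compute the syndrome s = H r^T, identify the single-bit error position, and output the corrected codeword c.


s = (1, 0, 0, 0)^T, error position = 8, corrected codeword c = 100101101111000

Compute s = H r^T mod 2 one row at a time:
  s_1 = 1 + 1 + 1 + 1 + 1 + 0 + 0 + 0 = 5 ≡ 1 (mod 2).
  s_2 = 1 + 0 + 1 + 1 + 1 + 0 + 0 + 0 = 4 ≡ 0 (mod 2).
  s_3 = 0 + 0 + 1 + 1 + 1 + 1 + 0 + 0 = 4 ≡ 0 (mod 2).
  s_4 = 1 + 0 + 0 + 1 + 1 + 1 + 0 + 0 = 4 ≡ 0 (mod 2).
s = (1, 0, 0, 0)^T — this equals column 8 of H (binary 1000), so error is at position 8.
Correct: flip bit 8 of r = 100101111111000 to get c = 100101101111000.


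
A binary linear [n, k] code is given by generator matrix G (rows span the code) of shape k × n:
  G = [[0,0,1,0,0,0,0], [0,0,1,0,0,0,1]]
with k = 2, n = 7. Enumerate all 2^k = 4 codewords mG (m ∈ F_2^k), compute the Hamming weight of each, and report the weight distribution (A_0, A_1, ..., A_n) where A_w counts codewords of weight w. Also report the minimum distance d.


Weight distribution: A_0 = 1, A_1 = 2, A_2 = 1. Minimum distance d = 1.

Enumerate all 2^2 = 4 messages m ∈ F_2^2.
For each, compute codeword c = mG in F_2^7, then tally its weight.
  m = 00 → c = 0000000, weight = 0.
  m = 10 → c = 0010000, weight = 1.
  m = 01 → c = 0010001, weight = 2.
  m = 11 → c = 0000001, weight = 1.
Tally weights:
  weight 0: 1 codewords.
  weight 1: 2 codewords.
  weight 2: 1 codewords.
Minimum distance d = smallest w > 0 with A_w > 0 = 1.
Sanity: Σ A_w = 4 = 2^2 = 4 ✓.


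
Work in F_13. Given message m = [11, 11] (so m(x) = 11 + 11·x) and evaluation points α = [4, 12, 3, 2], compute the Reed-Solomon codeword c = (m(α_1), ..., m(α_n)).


c = [3, 0, 5, 7]

Message polynomial: m(x) = 11 + 11·x (mod 13).
For each evaluation point α_i, compute m(α_i) mod 13:
  α_1 = 4: Horner steps 11 → 3, so m(4) = 3.
  α_2 = 12: Horner steps 11 → 0, so m(12) = 0.
  α_3 = 3: Horner steps 11 → 5, so m(3) = 5.
  α_4 = 2: Horner steps 11 → 7, so m(2) = 7.
Codeword c = [3, 0, 5, 7] ∈ F_13^4.


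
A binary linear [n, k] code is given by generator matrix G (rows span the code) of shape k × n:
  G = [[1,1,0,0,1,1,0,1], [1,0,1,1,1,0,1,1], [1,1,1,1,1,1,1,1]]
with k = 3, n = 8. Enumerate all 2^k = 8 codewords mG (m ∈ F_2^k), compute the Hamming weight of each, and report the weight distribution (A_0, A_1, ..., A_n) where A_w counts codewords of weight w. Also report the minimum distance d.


Weight distribution: A_0 = 1, A_2 = 1, A_3 = 2, A_5 = 2, A_6 = 1, A_8 = 1. Minimum distance d = 2.

Enumerate all 2^3 = 8 messages m ∈ F_2^3.
For each, compute codeword c = mG in F_2^8, then tally its weight.
  m = 000 → c = 00000000, weight = 0.
  m = 100 → c = 11001101, weight = 5.
  m = 010 → c = 10111011, weight = 6.
  m = 110 → c = 01110110, weight = 5.
  m = 001 → c = 11111111, weight = 8.
  m = 101 → c = 00110010, weight = 3.
  m = 011 → c = 01000100, weight = 2.
  m = 111 → c = 10001001, weight = 3.
Tally weights:
  weight 0: 1 codewords.
  weight 2: 1 codewords.
  weight 3: 2 codewords.
  weight 5: 2 codewords.
  weight 6: 1 codewords.
  weight 8: 1 codewords.
Minimum distance d = smallest w > 0 with A_w > 0 = 2.
Sanity: Σ A_w = 8 = 2^3 = 8 ✓.


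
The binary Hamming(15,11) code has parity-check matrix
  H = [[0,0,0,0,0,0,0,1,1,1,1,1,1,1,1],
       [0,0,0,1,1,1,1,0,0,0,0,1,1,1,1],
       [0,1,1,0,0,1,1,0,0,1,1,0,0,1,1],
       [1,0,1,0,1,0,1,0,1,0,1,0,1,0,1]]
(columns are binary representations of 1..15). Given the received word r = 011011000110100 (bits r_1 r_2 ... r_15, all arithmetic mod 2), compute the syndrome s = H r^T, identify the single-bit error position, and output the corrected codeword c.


s = (1, 1, 1, 0)^T, error position = 14, corrected codeword c = 011011000110110

Compute s = H r^T mod 2 one row at a time:
  s_1 = 0 + 0 + 1 + 1 + 0 + 1 + 0 + 0 = 3 ≡ 1 (mod 2).
  s_2 = 0 + 1 + 1 + 0 + 0 + 1 + 0 + 0 = 3 ≡ 1 (mod 2).
  s_3 = 1 + 1 + 1 + 0 + 1 + 1 + 0 + 0 = 5 ≡ 1 (mod 2).
  s_4 = 0 + 1 + 1 + 0 + 0 + 1 + 1 + 0 = 4 ≡ 0 (mod 2).
s = (1, 1, 1, 0)^T — this equals column 14 of H (binary 1110), so error is at position 14.
Correct: flip bit 14 of r = 011011000110100 to get c = 011011000110110.


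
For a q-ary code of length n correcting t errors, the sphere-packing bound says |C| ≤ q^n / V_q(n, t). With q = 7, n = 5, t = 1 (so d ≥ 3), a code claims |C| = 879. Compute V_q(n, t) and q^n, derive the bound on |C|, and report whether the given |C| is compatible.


V_q(n, t) = 31, q^n = 16807, Hamming bound = 542, |C| = 879 > bound (violated).

Step 1: Compute V_q(n, t) = Σ_{j=0}^1 C(n, j) (q−1)^j.
  j = 0: C(5,0)·(6)^0 = 1·1 = 1.
  j = 1: C(5,1)·(6)^1 = 5·6 = 30.
  V_q(n, t) = 1 + 30 = 31.
Step 2: q^n = 7^5 = 16807.
Step 3: Hamming bound ⌊q^n / V_q(n,t)⌋ = ⌊16807/31⌋ = 542.
Step 4: Compare |C| = 879 to 542: violated.
The claimed |C| lies above the Hamming bound, so no 7-ary code of length 5 with d ≥ 3 can have 879 codewords.


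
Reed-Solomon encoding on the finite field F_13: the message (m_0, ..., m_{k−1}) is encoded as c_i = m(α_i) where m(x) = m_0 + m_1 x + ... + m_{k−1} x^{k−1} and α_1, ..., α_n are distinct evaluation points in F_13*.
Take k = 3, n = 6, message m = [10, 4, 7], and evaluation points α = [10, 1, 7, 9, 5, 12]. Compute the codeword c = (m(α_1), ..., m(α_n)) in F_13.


c = [9, 8, 4, 2, 10, 0]

Message polynomial: m(x) = 10 + 4·x + 7·x^2 (mod 13).
For each evaluation point α_i, compute m(α_i) mod 13:
  α_1 = 10: Horner steps 7 → 9 → 9, so m(10) = 9.
  α_2 = 1: Horner steps 7 → 11 → 8, so m(1) = 8.
  α_3 = 7: Horner steps 7 → 1 → 4, so m(7) = 4.
  α_4 = 9: Horner steps 7 → 2 → 2, so m(9) = 2.
  α_5 = 5: Horner steps 7 → 0 → 10, so m(5) = 10.
  α_6 = 12: Horner steps 7 → 10 → 0, so m(12) = 0.
Codeword c = [9, 8, 4, 2, 10, 0] ∈ F_13^6.


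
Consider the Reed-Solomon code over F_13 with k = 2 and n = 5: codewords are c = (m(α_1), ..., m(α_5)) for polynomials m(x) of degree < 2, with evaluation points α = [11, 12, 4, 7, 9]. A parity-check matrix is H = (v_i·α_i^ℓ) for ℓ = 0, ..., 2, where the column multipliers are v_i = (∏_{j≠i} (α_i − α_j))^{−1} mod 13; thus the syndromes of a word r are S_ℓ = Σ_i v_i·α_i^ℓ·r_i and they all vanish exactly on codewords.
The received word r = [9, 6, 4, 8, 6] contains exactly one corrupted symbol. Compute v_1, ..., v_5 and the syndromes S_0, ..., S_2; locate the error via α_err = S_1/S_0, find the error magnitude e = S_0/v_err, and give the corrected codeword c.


S = (7, 11, 8), error at position 5, error magnitude e = 4, c = [9, 6, 4, 8, 2].

Step 1: column multipliers v_i = (∏_{j≠i}(α_i − α_j))^{−1} mod 13.
  i = 1 (α = 11): (11−12)(11−4)(11−7)(11−9) = (−1)·7·4·2 = −56 ≡ 9, so v_1 = 9^{−1} = 3 (mod 13).
  i = 2 (α = 12): (12−11)(12−4)(12−7)(12−9) = 1·8·5·3 = 120 ≡ 3, so v_2 = 3^{−1} = 9 (mod 13).
  i = 3 (α = 4): (4−11)(4−12)(4−7)(4−9) = (−7)·(−8)·(−3)·(−5) = 840 ≡ 8, so v_3 = 8^{−1} = 5 (mod 13).
  i = 4 (α = 7): (7−11)(7−12)(7−4)(7−9) = (−4)·(−5)·3·(−2) = −120 ≡ 10, so v_4 = 10^{−1} = 4 (mod 13).
  i = 5 (α = 9): (9−11)(9−12)(9−4)(9−7) = (−2)·(−3)·5·2 = 60 ≡ 8, so v_5 = 8^{−1} = 5 (mod 13).
  v = [3, 9, 5, 4, 5].
Step 2: syndromes of r = [9, 6, 4, 8, 6] (all sums mod 13).
  S_0 = Σ v_i r_i = 3·9 + 9·6 + 5·4 + 4·8 + 5·6 = 163 ≡ 7.
  S_1 = Σ v_i α_i r_i = 3·11·9 + 9·12·6 + 5·4·4 + 4·7·8 + 5·9·6 = 1519 ≡ 11.
  α_i^2 mod 13 = [4, 1, 3, 10, 3].
  S_2 = Σ v_i α_i^2 r_i = 3·4·9 + 9·1·6 + 5·3·4 + 4·10·8 + 5·3·6 = 632 ≡ 8.
  S = (7, 11, 8) ≠ 0, so r is not a codeword (an error is present).
Step 3: locate the error. For a single error e at position i, S_ℓ = v_i·e·α_i^ℓ, so α_err = S_1/S_0.
  S_0^{−1} = 7^{−1} = 2 (mod 13), so α_err = 11·2 = 22 ≡ 9 = α_5. Error position i = 5.
  Consistency check: S_2/S_1 = 8·6 = 48 ≡ 9 = α_err ✓ (single-error assumption holds).
Step 4: error magnitude e = S_0/v_5 = S_0·∏_{j≠5}(α_5 − α_j) = 7·8 = 56 ≡ 4 (mod 13).
Step 5: correct position 5: c_5 = r_5 − e = 6 − 4 ≡ 2 (mod 13). Hence c = [9, 6, 4, 8, 2].
  Check: interpolating c through the α_i gives m(x) = 3 + 10·x (degree < 2) with m(α_i) = c_i for every i, so c is indeed a codeword.


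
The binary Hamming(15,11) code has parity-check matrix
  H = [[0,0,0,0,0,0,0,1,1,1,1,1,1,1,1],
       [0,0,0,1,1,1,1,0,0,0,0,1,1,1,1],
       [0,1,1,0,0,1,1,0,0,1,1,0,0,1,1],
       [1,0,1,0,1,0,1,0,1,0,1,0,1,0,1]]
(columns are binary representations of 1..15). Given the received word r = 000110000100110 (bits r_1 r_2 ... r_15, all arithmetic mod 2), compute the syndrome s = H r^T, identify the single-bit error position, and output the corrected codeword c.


s = (1, 0, 0, 0)^T, error position = 8, corrected codeword c = 000110010100110

Compute s = H r^T mod 2 one row at a time:
  s_1 = 0 + 0 + 1 + 0 + 0 + 1 + 1 + 0 = 3 ≡ 1 (mod 2).
  s_2 = 1 + 1 + 0 + 0 + 0 + 1 + 1 + 0 = 4 ≡ 0 (mod 2).
  s_3 = 0 + 0 + 0 + 0 + 1 + 0 + 1 + 0 = 2 ≡ 0 (mod 2).
  s_4 = 0 + 0 + 1 + 0 + 0 + 0 + 1 + 0 = 2 ≡ 0 (mod 2).
s = (1, 0, 0, 0)^T — this equals column 8 of H (binary 1000), so error is at position 8.
Correct: flip bit 8 of r = 000110000100110 to get c = 000110010100110.


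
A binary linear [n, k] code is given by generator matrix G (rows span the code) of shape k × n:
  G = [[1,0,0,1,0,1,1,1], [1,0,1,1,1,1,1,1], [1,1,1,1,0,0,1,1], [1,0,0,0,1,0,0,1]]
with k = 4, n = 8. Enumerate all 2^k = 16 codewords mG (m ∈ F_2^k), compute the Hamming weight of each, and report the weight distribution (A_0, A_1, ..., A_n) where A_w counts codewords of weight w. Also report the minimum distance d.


Weight distribution: A_0 = 1, A_2 = 1, A_3 = 5, A_4 = 3, A_5 = 2, A_6 = 3, A_7 = 1. Minimum distance d = 2.

Enumerate all 2^4 = 16 messages m ∈ F_2^4.
For each, compute codeword c = mG in F_2^8, then tally its weight.
  m = 0000 → c = 00000000, weight = 0.
  m = 1000 → c = 10010111, weight = 5.
  m = 0100 → c = 10111111, weight = 7.
  m = 1100 → c = 00101000, weight = 2.
  m = 0010 → c = 11110011, weight = 6.
  m = 1010 → c = 01100100, weight = 3.
  m = 0110 → c = 01001100, weight = 3.
  m = 1110 → c = 11011011, weight = 6.
  m = 0001 → c = 10001001, weight = 3.
  m = 1001 → c = 00011110, weight = 4.
  m = 0101 → c = 00110110, weight = 4.
  m = 1101 → c = 10100001, weight = 3.
  m = 0011 → c = 01111010, weight = 5.
  m = 1011 → c = 11101101, weight = 6.
  m = 0111 → c = 11000101, weight = 4.
  m = 1111 → c = 01010010, weight = 3.
Tally weights:
  weight 0: 1 codewords.
  weight 2: 1 codewords.
  weight 3: 5 codewords.
  weight 4: 3 codewords.
  weight 5: 2 codewords.
  weight 6: 3 codewords.
  weight 7: 1 codewords.
Minimum distance d = smallest w > 0 with A_w > 0 = 2.
Sanity: Σ A_w = 16 = 2^4 = 16 ✓.


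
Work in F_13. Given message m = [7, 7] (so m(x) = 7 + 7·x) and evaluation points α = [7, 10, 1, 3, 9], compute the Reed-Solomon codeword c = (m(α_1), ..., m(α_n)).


c = [4, 12, 1, 2, 5]

Message polynomial: m(x) = 7 + 7·x (mod 13).
For each evaluation point α_i, compute m(α_i) mod 13:
  α_1 = 7: Horner steps 7 → 4, so m(7) = 4.
  α_2 = 10: Horner steps 7 → 12, so m(10) = 12.
  α_3 = 1: Horner steps 7 → 1, so m(1) = 1.
  α_4 = 3: Horner steps 7 → 2, so m(3) = 2.
  α_5 = 9: Horner steps 7 → 5, so m(9) = 5.
Codeword c = [4, 12, 1, 2, 5] ∈ F_13^5.


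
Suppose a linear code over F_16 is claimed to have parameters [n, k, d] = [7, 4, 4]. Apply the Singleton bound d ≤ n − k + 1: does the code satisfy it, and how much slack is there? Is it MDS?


Singleton RHS = n − k + 1 = 4, slack = 0, bound satisfied, MDS.

Singleton bound: d ≤ n − k + 1.
Here n = 7, k = 4, so n − k + 1 = 4.
Given d = 4, check d ≤ 4: YES.
Slack = (n − k + 1) − d = 0.
The code is MDS (slack = 0).
Description: the claimed parameters are [7, 4, 4]_16; such a code would be MDS (meets Singleton bound).


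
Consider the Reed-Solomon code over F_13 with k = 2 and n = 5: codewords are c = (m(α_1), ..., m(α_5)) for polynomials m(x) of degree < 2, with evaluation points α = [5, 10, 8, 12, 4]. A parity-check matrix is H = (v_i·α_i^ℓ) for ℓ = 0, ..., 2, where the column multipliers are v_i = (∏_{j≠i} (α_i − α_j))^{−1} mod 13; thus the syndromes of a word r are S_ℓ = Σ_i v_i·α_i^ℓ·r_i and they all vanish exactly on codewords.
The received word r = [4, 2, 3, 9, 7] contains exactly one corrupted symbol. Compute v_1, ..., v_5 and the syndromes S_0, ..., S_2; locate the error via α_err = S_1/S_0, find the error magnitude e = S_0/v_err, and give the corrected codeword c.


S = (12, 5, 1), error at position 3, error magnitude e = 8, c = [4, 2, 8, 9, 7].

Step 1: column multipliers v_i = (∏_{j≠i}(α_i − α_j))^{−1} mod 13.
  i = 1 (α = 5): (5−10)(5−8)(5−12)(5−4) = (−5)·(−3)·(−7)·1 = −105 ≡ 12, so v_1 = 12^{−1} = 12 (mod 13).
  i = 2 (α = 10): (10−5)(10−8)(10−12)(10−4) = 5·2·(−2)·6 = −120 ≡ 10, so v_2 = 10^{−1} = 4 (mod 13).
  i = 3 (α = 8): (8−5)(8−10)(8−12)(8−4) = 3·(−2)·(−4)·4 = 96 ≡ 5, so v_3 = 5^{−1} = 8 (mod 13).
  i = 4 (α = 12): (12−5)(12−10)(12−8)(12−4) = 7·2·4·8 = 448 ≡ 6, so v_4 = 6^{−1} = 11 (mod 13).
  i = 5 (α = 4): (4−5)(4−10)(4−8)(4−12) = (−1)·(−6)·(−4)·(−8) = 192 ≡ 10, so v_5 = 10^{−1} = 4 (mod 13).
  v = [12, 4, 8, 11, 4].
Step 2: syndromes of r = [4, 2, 3, 9, 7] (all sums mod 13).
  S_0 = Σ v_i r_i = 12·4 + 4·2 + 8·3 + 11·9 + 4·7 = 207 ≡ 12.
  S_1 = Σ v_i α_i r_i = 12·5·4 + 4·10·2 + 8·8·3 + 11·12·9 + 4·4·7 = 1812 ≡ 5.
  α_i^2 mod 13 = [12, 9, 12, 1, 3].
  S_2 = Σ v_i α_i^2 r_i = 12·12·4 + 4·9·2 + 8·12·3 + 11·1·9 + 4·3·7 = 1119 ≡ 1.
  S = (12, 5, 1) ≠ 0, so r is not a codeword (an error is present).
Step 3: locate the error. For a single error e at position i, S_ℓ = v_i·e·α_i^ℓ, so α_err = S_1/S_0.
  S_0^{−1} = 12^{−1} = 12 (mod 13), so α_err = 5·12 = 60 ≡ 8 = α_3. Error position i = 3.
  Consistency check: S_2/S_1 = 1·8 = 8 ≡ 8 = α_err ✓ (single-error assumption holds).
Step 4: error magnitude e = S_0/v_3 = S_0·∏_{j≠3}(α_3 − α_j) = 12·5 = 60 ≡ 8 (mod 13).
Step 5: correct position 3: c_3 = r_3 − e = 3 − 8 ≡ 8 (mod 13). Hence c = [4, 2, 8, 9, 7].
  Check: interpolating c through the α_i gives m(x) = 6 + 10·x (degree < 2) with m(α_i) = c_i for every i, so c is indeed a codeword.


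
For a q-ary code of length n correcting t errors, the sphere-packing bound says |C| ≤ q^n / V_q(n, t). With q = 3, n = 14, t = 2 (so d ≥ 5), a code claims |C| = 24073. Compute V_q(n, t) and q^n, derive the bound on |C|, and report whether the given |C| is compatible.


V_q(n, t) = 393, q^n = 4782969, Hamming bound = 12170, |C| = 24073 > bound (violated).

Step 1: Compute V_q(n, t) = Σ_{j=0}^2 C(n, j) (q−1)^j.
  j = 0: C(14,0)·(2)^0 = 1·1 = 1.
  j = 1: C(14,1)·(2)^1 = 14·2 = 28.
  j = 2: C(14,2)·(2)^2 = 91·4 = 364.
  V_q(n, t) = 1 + 28 + 364 = 393.
Step 2: q^n = 3^14 = 4782969.
Step 3: Hamming bound ⌊q^n / V_q(n,t)⌋ = ⌊4782969/393⌋ = 12170.
Step 4: Compare |C| = 24073 to 12170: violated.
The claimed |C| lies above the Hamming bound, so no 3-ary code of length 14 with d ≥ 5 can have 24073 codewords.


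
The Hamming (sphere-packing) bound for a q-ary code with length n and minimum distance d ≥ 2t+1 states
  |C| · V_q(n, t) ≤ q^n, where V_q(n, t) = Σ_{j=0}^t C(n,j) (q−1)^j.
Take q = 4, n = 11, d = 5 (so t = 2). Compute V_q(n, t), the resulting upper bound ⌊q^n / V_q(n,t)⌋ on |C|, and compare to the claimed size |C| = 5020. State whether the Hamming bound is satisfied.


V_q(n, t) = 529, q^n = 4194304, Hamming bound = 7928, |C| = 5020 ≤ bound (satisfied).

Step 1: Compute V_q(n, t) = Σ_{j=0}^2 C(n, j) (q−1)^j.
  j = 0: C(11,0)·(3)^0 = 1·1 = 1.
  j = 1: C(11,1)·(3)^1 = 11·3 = 33.
  j = 2: C(11,2)·(3)^2 = 55·9 = 495.
  V_q(n, t) = 1 + 33 + 495 = 529.
Step 2: q^n = 4^11 = 4194304.
Step 3: Hamming bound ⌊q^n / V_q(n,t)⌋ = ⌊4194304/529⌋ = 7928.
Step 4: Compare |C| = 5020 to 7928: satisfied.
The claimed |C| lies below the Hamming bound.


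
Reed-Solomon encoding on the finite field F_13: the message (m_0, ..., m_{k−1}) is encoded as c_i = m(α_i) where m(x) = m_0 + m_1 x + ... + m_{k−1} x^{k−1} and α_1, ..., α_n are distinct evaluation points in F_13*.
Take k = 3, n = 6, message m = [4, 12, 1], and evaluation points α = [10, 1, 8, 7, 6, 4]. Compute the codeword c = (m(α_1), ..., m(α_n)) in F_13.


c = [3, 4, 8, 7, 8, 3]

Message polynomial: m(x) = 4 + 12·x + 1·x^2 (mod 13).
For each evaluation point α_i, compute m(α_i) mod 13:
  α_1 = 10: Horner steps 1 → 9 → 3, so m(10) = 3.
  α_2 = 1: Horner steps 1 → 0 → 4, so m(1) = 4.
  α_3 = 8: Horner steps 1 → 7 → 8, so m(8) = 8.
  α_4 = 7: Horner steps 1 → 6 → 7, so m(7) = 7.
  α_5 = 6: Horner steps 1 → 5 → 8, so m(6) = 8.
  α_6 = 4: Horner steps 1 → 3 → 3, so m(4) = 3.
Codeword c = [3, 4, 8, 7, 8, 3] ∈ F_13^6.


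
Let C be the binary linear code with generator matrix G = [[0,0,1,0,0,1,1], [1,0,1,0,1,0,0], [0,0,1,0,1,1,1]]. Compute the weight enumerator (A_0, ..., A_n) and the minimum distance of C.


Weight distribution: A_0 = 1, A_1 = 1, A_2 = 1, A_3 = 3, A_4 = 2. Minimum distance d = 1.

Enumerate all 2^3 = 8 messages m ∈ F_2^3.
For each, compute codeword c = mG in F_2^7, then tally its weight.
  m = 000 → c = 0000000, weight = 0.
  m = 100 → c = 0010011, weight = 3.
  m = 010 → c = 1010100, weight = 3.
  m = 110 → c = 1000111, weight = 4.
  m = 001 → c = 0010111, weight = 4.
  m = 101 → c = 0000100, weight = 1.
  m = 011 → c = 1000011, weight = 3.
  m = 111 → c = 1010000, weight = 2.
Tally weights:
  weight 0: 1 codewords.
  weight 1: 1 codewords.
  weight 2: 1 codewords.
  weight 3: 3 codewords.
  weight 4: 2 codewords.
Minimum distance d = smallest w > 0 with A_w > 0 = 1.
Sanity: Σ A_w = 8 = 2^3 = 8 ✓.


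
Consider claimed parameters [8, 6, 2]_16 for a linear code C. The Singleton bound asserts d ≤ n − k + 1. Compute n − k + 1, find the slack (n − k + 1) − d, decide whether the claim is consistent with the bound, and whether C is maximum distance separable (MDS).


Singleton RHS = n − k + 1 = 3, slack = 1, bound satisfied, not MDS.

Singleton bound: d ≤ n − k + 1.
Here n = 8, k = 6, so n − k + 1 = 3.
Given d = 2, check d ≤ 3: YES.
Slack = (n − k + 1) − d = 1.
The code is NOT MDS (slack = 1 > 0).
Description: the claimed parameters are [8, 6, 2]_16; such a code would be non-MDS.


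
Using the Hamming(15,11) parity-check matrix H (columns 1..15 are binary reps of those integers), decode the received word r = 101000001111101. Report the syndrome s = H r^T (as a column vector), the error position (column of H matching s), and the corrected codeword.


s = (0, 1, 0, 0)^T, error position = 4, corrected codeword c = 101100001111101

Compute s = H r^T mod 2 one row at a time:
  s_1 = 0 + 1 + 1 + 1 + 1 + 1 + 0 + 1 = 6 ≡ 0 (mod 2).
  s_2 = 0 + 0 + 0 + 0 + 1 + 1 + 0 + 1 = 3 ≡ 1 (mod 2).
  s_3 = 0 + 1 + 0 + 0 + 1 + 1 + 0 + 1 = 4 ≡ 0 (mod 2).
  s_4 = 1 + 1 + 0 + 0 + 1 + 1 + 1 + 1 = 6 ≡ 0 (mod 2).
s = (0, 1, 0, 0)^T — this equals column 4 of H (binary 0100), so error is at position 4.
Correct: flip bit 4 of r = 101000001111101 to get c = 101100001111101.


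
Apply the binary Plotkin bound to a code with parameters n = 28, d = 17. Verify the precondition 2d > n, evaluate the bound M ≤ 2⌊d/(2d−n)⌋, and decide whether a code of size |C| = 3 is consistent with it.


Plotkin bound M ≤ 4; given |C| = 3 ≤ bound (satisfied).

Check applicability: 2d = 34, n = 28.
2d − n = 6 > 0, so Plotkin applies.
Compute d/(2d−n) = 17/6 ≈ 2.8333.
⌊d/(2d−n)⌋ = 2.
Plotkin bound: M ≤ 2·2 = 4.
Given |C| = 3, check: satisfied.
This |C| is below the Plotkin bound.


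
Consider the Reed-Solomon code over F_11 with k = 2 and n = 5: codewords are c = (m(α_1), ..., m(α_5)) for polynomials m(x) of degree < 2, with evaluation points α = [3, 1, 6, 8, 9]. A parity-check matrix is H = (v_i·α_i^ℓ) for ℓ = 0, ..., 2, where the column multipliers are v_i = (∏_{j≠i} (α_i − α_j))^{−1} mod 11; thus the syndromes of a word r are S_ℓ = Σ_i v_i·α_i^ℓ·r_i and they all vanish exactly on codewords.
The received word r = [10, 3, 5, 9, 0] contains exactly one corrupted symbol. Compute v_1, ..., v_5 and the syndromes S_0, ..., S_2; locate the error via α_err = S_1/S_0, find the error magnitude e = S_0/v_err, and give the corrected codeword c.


S = (3, 3, 3), error at position 2, error magnitude e = 8, c = [10, 6, 5, 9, 0].

Step 1: column multipliers v_i = (∏_{j≠i}(α_i − α_j))^{−1} mod 11.
  i = 1 (α = 3): (3−1)(3−6)(3−8)(3−9) = 2·(−3)·(−5)·(−6) = −180 ≡ 7, so v_1 = 7^{−1} = 8 (mod 11).
  i = 2 (α = 1): (1−3)(1−6)(1−8)(1−9) = (−2)·(−5)·(−7)·(−8) = 560 ≡ 10, so v_2 = 10^{−1} = 10 (mod 11).
  i = 3 (α = 6): (6−3)(6−1)(6−8)(6−9) = 3·5·(−2)·(−3) = 90 ≡ 2, so v_3 = 2^{−1} = 6 (mod 11).
  i = 4 (α = 8): (8−3)(8−1)(8−6)(8−9) = 5·7·2·(−1) = −70 ≡ 7, so v_4 = 7^{−1} = 8 (mod 11).
  i = 5 (α = 9): (9−3)(9−1)(9−6)(9−8) = 6·8·3·1 = 144 ≡ 1, so v_5 = 1^{−1} = 1 (mod 11).
  v = [8, 10, 6, 8, 1].
Step 2: syndromes of r = [10, 3, 5, 9, 0] (all sums mod 11).
  S_0 = Σ v_i r_i = 8·10 + 10·3 + 6·5 + 8·9 + 1·0 = 212 ≡ 3.
  S_1 = Σ v_i α_i r_i = 8·3·10 + 10·1·3 + 6·6·5 + 8·8·9 + 1·9·0 = 1026 ≡ 3.
  α_i^2 mod 11 = [9, 1, 3, 9, 4].
  S_2 = Σ v_i α_i^2 r_i = 8·9·10 + 10·1·3 + 6·3·5 + 8·9·9 + 1·4·0 = 1488 ≡ 3.
  S = (3, 3, 3) ≠ 0, so r is not a codeword (an error is present).
Step 3: locate the error. For a single error e at position i, S_ℓ = v_i·e·α_i^ℓ, so α_err = S_1/S_0.
  S_0^{−1} = 3^{−1} = 4 (mod 11), so α_err = 3·4 = 12 ≡ 1 = α_2. Error position i = 2.
  Consistency check: S_2/S_1 = 3·4 = 12 ≡ 1 = α_err ✓ (single-error assumption holds).
Step 4: error magnitude e = S_0/v_2 = S_0·∏_{j≠2}(α_2 − α_j) = 3·10 = 30 ≡ 8 (mod 11).
Step 5: correct position 2: c_2 = r_2 − e = 3 − 8 ≡ 6 (mod 11). Hence c = [10, 6, 5, 9, 0].
  Check: interpolating c through the α_i gives m(x) = 4 + 2·x (degree < 2) with m(α_i) = c_i for every i, so c is indeed a codeword.
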